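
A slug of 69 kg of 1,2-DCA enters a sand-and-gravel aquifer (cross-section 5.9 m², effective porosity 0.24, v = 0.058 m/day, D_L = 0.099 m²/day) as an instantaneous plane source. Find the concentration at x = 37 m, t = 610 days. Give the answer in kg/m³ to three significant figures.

1.75 kg/m³

For an instantaneous plane source, C(x,t) = M/(n_e·A·√(4πDt)) · exp(−(x−vt)²/(4Dt)), with n_e·A the pore (flow) area.
Plume center vt = 0.058 × 610 = 35.38 m, so the well at 37 m is 1.62 m downgradient of the peak.
√(4πDt) = 27.55 m, giving peak height M/(n_e·A·√(4πDt)) = 69/(0.24 × 5.9 × 27.55) = 1.769 kg/m³.
(x−vt)²/(4Dt) = (1.62)²/(4 × 0.099 × 610) = 0.01086; exp(−0.01086) = 0.9892.
C = 1.769 × 0.9892 = 1.75 kg/m³.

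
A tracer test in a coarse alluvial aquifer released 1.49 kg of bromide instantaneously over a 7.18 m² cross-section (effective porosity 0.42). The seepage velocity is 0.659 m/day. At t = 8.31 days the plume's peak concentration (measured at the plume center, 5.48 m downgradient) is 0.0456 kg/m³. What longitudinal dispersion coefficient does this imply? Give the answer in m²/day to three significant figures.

1.12 m²/day

At the plume center C_max = M/(n_e·A·√(4πDt)), so D = M²/(4πt·(n_e·A·C_max)²).
n_e·A·C_max = 0.42 × 7.18 × 0.0456 = 0.1375 kg/m.
D = 1.49²/(4π × 8.31 × 0.1375²) = 1.12 m²/day.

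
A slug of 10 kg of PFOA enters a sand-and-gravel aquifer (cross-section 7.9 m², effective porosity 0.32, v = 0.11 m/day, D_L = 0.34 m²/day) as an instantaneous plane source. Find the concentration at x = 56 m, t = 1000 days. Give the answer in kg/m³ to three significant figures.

0.00709 kg/m³

For an instantaneous plane source, C(x,t) = M/(n_e·A·√(4πDt)) · exp(−(x−vt)²/(4Dt)), with n_e·A the pore (flow) area.
Plume center vt = 0.11 × 1000 = 110 m, so the well at 56 m is 54 m upgradient of the peak.
√(4πDt) = 65.36 m, giving peak height M/(n_e·A·√(4πDt)) = 10/(0.32 × 7.9 × 65.36) = 0.06052 kg/m³.
(x−vt)²/(4Dt) = (-54)²/(4 × 0.34 × 1000) = 2.144; exp(−2.144) = 0.1172.
C = 0.06052 × 0.1172 = 0.00709 kg/m³.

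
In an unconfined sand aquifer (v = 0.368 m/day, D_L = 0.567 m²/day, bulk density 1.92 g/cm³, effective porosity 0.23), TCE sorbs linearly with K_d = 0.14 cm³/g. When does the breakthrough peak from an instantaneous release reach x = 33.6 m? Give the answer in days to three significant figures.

Retardation factor R = 1 + ρ_b·K_d/n = 1 + 1.92 × 0.14/0.23 = 2.169.
Sorption retards both mechanisms: v_R = v/R = 0.1697 m/day, D_R = D/R = 0.2614 m²/day.
Peak time from v_R²t² + 2D_R t − x² = 0: t = (√(D_R² + v_R²x²) − D_R)/v_R².
√(D_R² + v_R²x²) = √(0.2614² + 0.1697² × 33.6²) = 5.708; v_R² = 0.02880.
t = (5.708 − 0.2614)/0.02880 = 189 days.

189 days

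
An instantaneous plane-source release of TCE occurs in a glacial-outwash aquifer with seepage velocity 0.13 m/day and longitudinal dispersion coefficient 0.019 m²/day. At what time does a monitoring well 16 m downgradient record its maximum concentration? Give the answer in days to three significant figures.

122 days

For the 1D instantaneous-source solution, setting ∂C/∂t = 0 at fixed x gives v²t² + 2Dt − x² = 0, so t = (√(D² + v²x²) − D)/v².
√(D² + v²x²) = √(0.019² + 0.13² × 16²) = 2.080; v² = 0.0169.
t = (2.080 − 0.019)/0.0169 = 122 days (vs. the pure-advection estimate x/v = 123 d).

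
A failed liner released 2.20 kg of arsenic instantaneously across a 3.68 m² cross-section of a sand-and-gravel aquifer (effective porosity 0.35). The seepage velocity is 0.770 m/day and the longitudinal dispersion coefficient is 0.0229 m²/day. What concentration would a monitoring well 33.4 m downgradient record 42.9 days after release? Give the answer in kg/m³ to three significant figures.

For an instantaneous plane source, C(x,t) = M/(n_e·A·√(4πDt)) · exp(−(x−vt)²/(4Dt)), with n_e·A the pore (flow) area.
Plume center vt = 0.770 × 42.9 = 33.033 m, so the well at 33.4 m is 0.367 m downgradient of the peak.
√(4πDt) = 3.514 m, giving peak height M/(n_e·A·√(4πDt)) = 2.20/(0.35 × 3.68 × 3.514) = 0.4861 kg/m³.
(x−vt)²/(4Dt) = (0.367)²/(4 × 0.0229 × 42.9) = 0.03428; exp(−0.03428) = 0.9663.
C = 0.4861 × 0.9663 = 0.470 kg/m³.

0.470 kg/m³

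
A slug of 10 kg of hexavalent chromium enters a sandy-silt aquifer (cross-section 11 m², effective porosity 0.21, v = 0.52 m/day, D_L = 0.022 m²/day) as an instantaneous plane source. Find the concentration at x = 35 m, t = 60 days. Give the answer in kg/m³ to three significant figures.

0.0690 kg/m³

For an instantaneous plane source, C(x,t) = M/(n_e·A·√(4πDt)) · exp(−(x−vt)²/(4Dt)), with n_e·A the pore (flow) area.
Plume center vt = 0.52 × 60 = 31.2 m, so the well at 35 m is 3.8 m downgradient of the peak.
√(4πDt) = 4.073 m, giving peak height M/(n_e·A·√(4πDt)) = 10/(0.21 × 11 × 4.073) = 1.063 kg/m³.
(x−vt)²/(4Dt) = (3.8)²/(4 × 0.022 × 60) = 2.735; exp(−2.735) = 0.06489.
C = 1.063 × 0.06489 = 0.0690 kg/m³.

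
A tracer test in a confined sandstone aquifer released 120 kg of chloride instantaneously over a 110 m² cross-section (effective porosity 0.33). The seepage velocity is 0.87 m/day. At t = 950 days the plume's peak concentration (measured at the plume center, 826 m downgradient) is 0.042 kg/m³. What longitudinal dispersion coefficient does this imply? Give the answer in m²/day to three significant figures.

0.519 m²/day

At the plume center C_max = M/(n_e·A·√(4πDt)), so D = M²/(4πt·(n_e·A·C_max)²).
n_e·A·C_max = 0.33 × 110 × 0.042 = 1.525 kg/m.
D = 120²/(4π × 950 × 1.525²) = 0.519 m²/day.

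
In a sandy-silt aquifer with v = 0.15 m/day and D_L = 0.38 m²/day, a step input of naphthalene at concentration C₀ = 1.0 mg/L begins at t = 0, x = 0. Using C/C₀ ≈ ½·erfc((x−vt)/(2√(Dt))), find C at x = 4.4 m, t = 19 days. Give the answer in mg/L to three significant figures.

0.342 mg/L

For a continuous step input, C/C₀ ≈ ½·erfc((x−vt)/(2√(Dt))).
vt = 0.15 × 19 = 2.85 m and 2√(Dt) = 2√(0.38 × 19) = 5.374 m.
Argument (x−vt)/(2√(Dt)) = (4.4 − 2.85)/5.374 = 0.2884; ½·erfc(0.2884) = 0.3417.
C = 1.0 × 0.3417 = 0.342 mg/L.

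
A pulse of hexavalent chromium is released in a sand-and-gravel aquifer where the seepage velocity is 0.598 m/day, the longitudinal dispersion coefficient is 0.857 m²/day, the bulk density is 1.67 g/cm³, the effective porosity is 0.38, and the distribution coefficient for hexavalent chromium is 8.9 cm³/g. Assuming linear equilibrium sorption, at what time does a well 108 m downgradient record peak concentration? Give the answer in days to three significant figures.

7150 days

Retardation factor R = 1 + ρ_b·K_d/n = 1 + 1.67 × 8.9/0.38 = 40.11.
Sorption retards both mechanisms: v_R = v/R = 0.01491 m/day, D_R = D/R = 0.02137 m²/day.
Peak time from v_R²t² + 2D_R t − x² = 0: t = (√(D_R² + v_R²x²) − D_R)/v_R².
√(D_R² + v_R²x²) = √(0.02137² + 0.01491² × 108²) = 1.610; v_R² = 0.0002223.
t = (1.610 − 0.02137)/0.0002223 = 7150 days.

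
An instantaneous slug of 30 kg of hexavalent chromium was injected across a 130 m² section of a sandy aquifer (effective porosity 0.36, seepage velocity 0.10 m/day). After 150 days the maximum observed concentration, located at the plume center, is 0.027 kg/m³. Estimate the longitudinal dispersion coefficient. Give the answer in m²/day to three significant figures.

At the plume center C_max = M/(n_e·A·√(4πDt)), so D = M²/(4πt·(n_e·A·C_max)²).
n_e·A·C_max = 0.36 × 130 × 0.027 = 1.264 kg/m.
D = 30²/(4π × 150 × 1.264²) = 0.299 m²/day.

0.299 m²/day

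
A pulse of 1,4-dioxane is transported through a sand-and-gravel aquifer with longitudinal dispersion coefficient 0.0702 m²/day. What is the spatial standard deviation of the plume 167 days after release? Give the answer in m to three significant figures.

Dispersive spreading gives a Gaussian with σ² = 2Dt; advection only shifts the center.
σ = √(2 × 0.0702 × 167) = 4.84 m.

4.84 m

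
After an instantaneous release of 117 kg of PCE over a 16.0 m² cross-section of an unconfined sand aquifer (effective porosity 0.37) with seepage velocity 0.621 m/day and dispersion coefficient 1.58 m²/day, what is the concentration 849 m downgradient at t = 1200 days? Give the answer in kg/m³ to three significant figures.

For an instantaneous plane source, C(x,t) = M/(n_e·A·√(4πDt)) · exp(−(x−vt)²/(4Dt)), with n_e·A the pore (flow) area.
Plume center vt = 0.621 × 1200 = 745.2 m, so the well at 849 m is 103.8 m downgradient of the peak.
√(4πDt) = 154.4 m, giving peak height M/(n_e·A·√(4πDt)) = 117/(0.37 × 16.0 × 154.4) = 0.1280 kg/m³.
(x−vt)²/(4Dt) = (103.8)²/(4 × 1.58 × 1200) = 1.421; exp(−1.421) = 0.2415.
C = 0.1280 × 0.2415 = 0.0309 kg/m³.

0.0309 kg/m³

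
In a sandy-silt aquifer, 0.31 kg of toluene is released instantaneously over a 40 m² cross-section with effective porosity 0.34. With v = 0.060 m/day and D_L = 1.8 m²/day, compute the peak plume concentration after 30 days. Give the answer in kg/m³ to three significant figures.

The peak of an instantaneous 1D plume sits at x = vt; there the Gaussian factor is 1 and C_max = M/(n_e·A·√(4πDt)), where n_e·A is the pore area the mass is dissolved in.
√(4πDt) = √(4π × 1.8 × 30) = 26.05 m, so C_max = 0.31/(0.34 × 40 × 26.05) = 0.000875 kg/m³.

0.000875 kg/m³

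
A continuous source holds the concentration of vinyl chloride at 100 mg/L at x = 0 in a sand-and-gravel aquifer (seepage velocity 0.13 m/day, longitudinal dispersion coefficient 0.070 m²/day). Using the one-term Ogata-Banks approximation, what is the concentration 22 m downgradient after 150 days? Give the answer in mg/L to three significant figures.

29.3 mg/L

For a continuous step input, C/C₀ ≈ ½·erfc((x−vt)/(2√(Dt))).
vt = 0.13 × 150 = 19.5 m and 2√(Dt) = 2√(0.070 × 150) = 6.481 m.
Argument (x−vt)/(2√(Dt)) = (22 − 19.5)/6.481 = 0.3857; ½·erfc(0.3857) = 0.2927.
C = 100 × 0.2927 = 29.3 mg/L.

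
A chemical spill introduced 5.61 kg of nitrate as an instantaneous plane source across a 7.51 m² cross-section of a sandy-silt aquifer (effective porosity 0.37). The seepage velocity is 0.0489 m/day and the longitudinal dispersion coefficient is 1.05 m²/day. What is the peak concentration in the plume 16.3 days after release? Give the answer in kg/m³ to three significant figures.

The peak of an instantaneous 1D plume sits at x = vt; there the Gaussian factor is 1 and C_max = M/(n_e·A·√(4πDt)), where n_e·A is the pore area the mass is dissolved in.
√(4πDt) = √(4π × 1.05 × 16.3) = 14.67 m, so C_max = 5.61/(0.37 × 7.51 × 14.67) = 0.138 kg/m³.

0.138 kg/m³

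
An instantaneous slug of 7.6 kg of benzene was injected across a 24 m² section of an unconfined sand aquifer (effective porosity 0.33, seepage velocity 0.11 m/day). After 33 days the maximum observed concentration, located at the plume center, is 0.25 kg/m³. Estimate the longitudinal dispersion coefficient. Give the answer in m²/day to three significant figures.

0.0355 m²/day

At the plume center C_max = M/(n_e·A·√(4πDt)), so D = M²/(4πt·(n_e·A·C_max)²).
n_e·A·C_max = 0.33 × 24 × 0.25 = 1.980 kg/m.
D = 7.6²/(4π × 33 × 1.980²) = 0.0355 m²/day.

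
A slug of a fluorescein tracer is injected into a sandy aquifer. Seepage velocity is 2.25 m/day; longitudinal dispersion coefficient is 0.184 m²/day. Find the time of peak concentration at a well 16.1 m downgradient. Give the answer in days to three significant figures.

For the 1D instantaneous-source solution, setting ∂C/∂t = 0 at fixed x gives v²t² + 2Dt − x² = 0, so t = (√(D² + v²x²) − D)/v².
√(D² + v²x²) = √(0.184² + 2.25² × 16.1²) = 36.23; v² = 5.0625.
t = (36.23 − 0.184)/5.0625 = 7.12 days (vs. the pure-advection estimate x/v = 7.16 d).

7.12 days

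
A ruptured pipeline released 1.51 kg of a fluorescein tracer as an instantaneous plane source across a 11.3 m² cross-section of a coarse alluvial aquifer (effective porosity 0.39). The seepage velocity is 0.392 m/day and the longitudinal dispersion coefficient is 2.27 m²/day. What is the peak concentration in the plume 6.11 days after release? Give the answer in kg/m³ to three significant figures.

The peak of an instantaneous 1D plume sits at x = vt; there the Gaussian factor is 1 and C_max = M/(n_e·A·√(4πDt)), where n_e·A is the pore area the mass is dissolved in.
√(4πDt) = √(4π × 2.27 × 6.11) = 13.20 m, so C_max = 1.51/(0.39 × 11.3 × 13.20) = 0.0260 kg/m³.

0.0260 kg/m³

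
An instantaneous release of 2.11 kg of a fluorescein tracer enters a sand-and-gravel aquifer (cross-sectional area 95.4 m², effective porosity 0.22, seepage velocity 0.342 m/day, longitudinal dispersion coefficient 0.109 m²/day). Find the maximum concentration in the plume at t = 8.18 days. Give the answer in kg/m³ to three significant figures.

0.0300 kg/m³

The peak of an instantaneous 1D plume sits at x = vt; there the Gaussian factor is 1 and C_max = M/(n_e·A·√(4πDt)), where n_e·A is the pore area the mass is dissolved in.
√(4πDt) = √(4π × 0.109 × 8.18) = 3.347 m, so C_max = 2.11/(0.22 × 95.4 × 3.347) = 0.0300 kg/m³.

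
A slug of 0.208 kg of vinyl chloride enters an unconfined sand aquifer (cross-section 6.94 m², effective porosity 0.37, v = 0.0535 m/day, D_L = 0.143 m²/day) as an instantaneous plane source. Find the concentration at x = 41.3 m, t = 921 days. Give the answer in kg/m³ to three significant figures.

For an instantaneous plane source, C(x,t) = M/(n_e·A·√(4πDt)) · exp(−(x−vt)²/(4Dt)), with n_e·A the pore (flow) area.
Plume center vt = 0.0535 × 921 = 49.2735 m, so the well at 41.3 m is 7.9735 m upgradient of the peak.
√(4πDt) = 40.68 m, giving peak height M/(n_e·A·√(4πDt)) = 0.208/(0.37 × 6.94 × 40.68) = 0.001991 kg/m³.
(x−vt)²/(4Dt) = (-7.9735)²/(4 × 0.143 × 921) = 0.1207; exp(−0.1207) = 0.8863.
C = 0.001991 × 0.8863 = 0.00176 kg/m³.

0.00176 kg/m³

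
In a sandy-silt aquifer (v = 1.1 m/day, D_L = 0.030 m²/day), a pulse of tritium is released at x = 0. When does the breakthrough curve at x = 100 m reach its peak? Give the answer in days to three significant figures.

90.9 days

For the 1D instantaneous-source solution, setting ∂C/∂t = 0 at fixed x gives v²t² + 2Dt − x² = 0, so t = (√(D² + v²x²) − D)/v².
√(D² + v²x²) = √(0.030² + 1.1² × 100²) = 110.0; v² = 1.21.
t = (110.0 − 0.030)/1.21 = 90.9 days (vs. the pure-advection estimate x/v = 90.9 d).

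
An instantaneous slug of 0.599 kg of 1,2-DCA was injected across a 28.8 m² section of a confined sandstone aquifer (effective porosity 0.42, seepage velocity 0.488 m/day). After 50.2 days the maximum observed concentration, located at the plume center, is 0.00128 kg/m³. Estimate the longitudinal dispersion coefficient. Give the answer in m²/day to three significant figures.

At the plume center C_max = M/(n_e·A·√(4πDt)), so D = M²/(4πt·(n_e·A·C_max)²).
n_e·A·C_max = 0.42 × 28.8 × 0.00128 = 0.01548 kg/m.
D = 0.599²/(4π × 50.2 × 0.01548²) = 2.37 m²/day.

2.37 m²/day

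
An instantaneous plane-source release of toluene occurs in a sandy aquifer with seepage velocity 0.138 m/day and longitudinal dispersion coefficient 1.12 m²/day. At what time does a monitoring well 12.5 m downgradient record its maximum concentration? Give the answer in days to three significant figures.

For the 1D instantaneous-source solution, setting ∂C/∂t = 0 at fixed x gives v²t² + 2Dt − x² = 0, so t = (√(D² + v²x²) − D)/v².
√(D² + v²x²) = √(1.12² + 0.138² × 12.5²) = 2.057; v² = 0.019044.
t = (2.057 − 1.12)/0.019044 = 49.2 days (vs. the pure-advection estimate x/v = 90.6 d).

49.2 days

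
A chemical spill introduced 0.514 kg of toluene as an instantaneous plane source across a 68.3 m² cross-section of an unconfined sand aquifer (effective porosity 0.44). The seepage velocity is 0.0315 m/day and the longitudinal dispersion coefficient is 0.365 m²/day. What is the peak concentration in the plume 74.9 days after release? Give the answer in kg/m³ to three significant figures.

0.000923 kg/m³

The peak of an instantaneous 1D plume sits at x = vt; there the Gaussian factor is 1 and C_max = M/(n_e·A·√(4πDt)), where n_e·A is the pore area the mass is dissolved in.
√(4πDt) = √(4π × 0.365 × 74.9) = 18.53 m, so C_max = 0.514/(0.44 × 68.3 × 18.53) = 0.000923 kg/m³.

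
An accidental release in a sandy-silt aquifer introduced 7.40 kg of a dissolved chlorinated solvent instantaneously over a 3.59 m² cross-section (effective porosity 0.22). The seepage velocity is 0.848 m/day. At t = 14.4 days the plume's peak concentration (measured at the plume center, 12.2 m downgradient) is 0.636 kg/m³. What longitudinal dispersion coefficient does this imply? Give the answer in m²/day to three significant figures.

1.20 m²/day

At the plume center C_max = M/(n_e·A·√(4πDt)), so D = M²/(4πt·(n_e·A·C_max)²).
n_e·A·C_max = 0.22 × 3.59 × 0.636 = 0.5023 kg/m.
D = 7.40²/(4π × 14.4 × 0.5023²) = 1.20 m²/day.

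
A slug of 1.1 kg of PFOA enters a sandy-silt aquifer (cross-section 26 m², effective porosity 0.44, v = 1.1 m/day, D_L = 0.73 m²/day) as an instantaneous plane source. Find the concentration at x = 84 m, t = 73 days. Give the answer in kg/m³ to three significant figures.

For an instantaneous plane source, C(x,t) = M/(n_e·A·√(4πDt)) · exp(−(x−vt)²/(4Dt)), with n_e·A the pore (flow) area.
Plume center vt = 1.1 × 73 = 80.3 m, so the well at 84 m is 3.7 m downgradient of the peak.
√(4πDt) = 25.88 m, giving peak height M/(n_e·A·√(4πDt)) = 1.1/(0.44 × 26 × 25.88) = 0.003715 kg/m³.
(x−vt)²/(4Dt) = (3.7)²/(4 × 0.73 × 73) = 0.06422; exp(−0.06422) = 0.9378.
C = 0.003715 × 0.9378 = 0.00348 kg/m³.

0.00348 kg/m³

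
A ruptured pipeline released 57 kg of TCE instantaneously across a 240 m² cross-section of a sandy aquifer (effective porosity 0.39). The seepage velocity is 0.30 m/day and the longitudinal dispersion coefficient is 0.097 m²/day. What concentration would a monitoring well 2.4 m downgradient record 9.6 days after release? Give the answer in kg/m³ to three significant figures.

0.167 kg/m³

For an instantaneous plane source, C(x,t) = M/(n_e·A·√(4πDt)) · exp(−(x−vt)²/(4Dt)), with n_e·A the pore (flow) area.
Plume center vt = 0.30 × 9.6 = 2.88 m, so the well at 2.4 m is 0.48 m upgradient of the peak.
√(4πDt) = 3.421 m, giving peak height M/(n_e·A·√(4πDt)) = 57/(0.39 × 240 × 3.421) = 0.1780 kg/m³.
(x−vt)²/(4Dt) = (-0.48)²/(4 × 0.097 × 9.6) = 0.06186; exp(−0.06186) = 0.9400.
C = 0.1780 × 0.9400 = 0.167 kg/m³.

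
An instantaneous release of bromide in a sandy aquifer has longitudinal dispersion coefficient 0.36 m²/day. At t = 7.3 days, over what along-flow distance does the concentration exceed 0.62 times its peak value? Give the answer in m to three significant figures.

4.48 m

The plume is Gaussian with σ = √(2Dt) = √(2 × 0.36 × 7.3) = 2.293 m.
C/C_peak = exp(−Δx²/(2σ²)) = 0.62 ⇒ Δx = σ·√(−2 ln 0.62) = 2.293 × 0.9778 = 2.242 m.
Width = 2Δx = 4.48 m.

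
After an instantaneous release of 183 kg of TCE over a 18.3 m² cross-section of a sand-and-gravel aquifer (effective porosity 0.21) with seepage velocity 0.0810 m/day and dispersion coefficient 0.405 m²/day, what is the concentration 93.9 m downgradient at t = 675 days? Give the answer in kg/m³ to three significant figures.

0.199 kg/m³

For an instantaneous plane source, C(x,t) = M/(n_e·A·√(4πDt)) · exp(−(x−vt)²/(4Dt)), with n_e·A the pore (flow) area.
Plume center vt = 0.0810 × 675 = 54.675 m, so the well at 93.9 m is 39.225 m downgradient of the peak.
√(4πDt) = 58.61 m, giving peak height M/(n_e·A·√(4πDt)) = 183/(0.21 × 18.3 × 58.61) = 0.8125 kg/m³.
(x−vt)²/(4Dt) = (39.225)²/(4 × 0.405 × 675) = 1.407; exp(−1.407) = 0.2449.
C = 0.8125 × 0.2449 = 0.199 kg/m³.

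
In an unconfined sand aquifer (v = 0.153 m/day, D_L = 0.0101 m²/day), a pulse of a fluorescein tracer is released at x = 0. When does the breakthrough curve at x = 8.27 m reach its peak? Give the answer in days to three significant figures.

53.6 days

For the 1D instantaneous-source solution, setting ∂C/∂t = 0 at fixed x gives v²t² + 2Dt − x² = 0, so t = (√(D² + v²x²) − D)/v².
√(D² + v²x²) = √(0.0101² + 0.153² × 8.27²) = 1.265; v² = 0.023409.
t = (1.265 − 0.0101)/0.023409 = 53.6 days (vs. the pure-advection estimate x/v = 54.1 d).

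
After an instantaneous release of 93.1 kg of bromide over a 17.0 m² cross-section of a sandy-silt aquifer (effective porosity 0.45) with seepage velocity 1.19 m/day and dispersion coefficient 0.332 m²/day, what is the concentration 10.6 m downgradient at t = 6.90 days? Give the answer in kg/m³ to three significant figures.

1.22 kg/m³

For an instantaneous plane source, C(x,t) = M/(n_e·A·√(4πDt)) · exp(−(x−vt)²/(4Dt)), with n_e·A the pore (flow) area.
Plume center vt = 1.19 × 6.90 = 8.211 m, so the well at 10.6 m is 2.389 m downgradient of the peak.
√(4πDt) = 5.365 m, giving peak height M/(n_e·A·√(4πDt)) = 93.1/(0.45 × 17.0 × 5.365) = 2.268 kg/m³.
(x−vt)²/(4Dt) = (2.389)²/(4 × 0.332 × 6.90) = 0.6229; exp(−0.6229) = 0.5364.
C = 2.268 × 0.5364 = 1.22 kg/m³.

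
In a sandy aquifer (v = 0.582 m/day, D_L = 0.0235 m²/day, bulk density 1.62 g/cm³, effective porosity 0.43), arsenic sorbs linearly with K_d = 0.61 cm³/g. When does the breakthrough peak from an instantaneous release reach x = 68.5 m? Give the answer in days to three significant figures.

Retardation factor R = 1 + ρ_b·K_d/n = 1 + 1.62 × 0.61/0.43 = 3.298.
Sorption retards both mechanisms: v_R = v/R = 0.1765 m/day, D_R = D/R = 0.007126 m²/day.
Peak time from v_R²t² + 2D_R t − x² = 0: t = (√(D_R² + v_R²x²) − D_R)/v_R².
√(D_R² + v_R²x²) = √(0.007126² + 0.1765² × 68.5²) = 12.09; v_R² = 0.03115.
t = (12.09 − 0.007126)/0.03115 = 388 days.

388 days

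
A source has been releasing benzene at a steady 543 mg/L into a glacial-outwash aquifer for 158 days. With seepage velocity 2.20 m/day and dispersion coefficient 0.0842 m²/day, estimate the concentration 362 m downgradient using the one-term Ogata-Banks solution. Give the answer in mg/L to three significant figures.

For a continuous step input, C/C₀ ≈ ½·erfc((x−vt)/(2√(Dt))).
vt = 2.20 × 158 = 347.6 m and 2√(Dt) = 2√(0.0842 × 158) = 7.295 m.
Argument (x−vt)/(2√(Dt)) = (362 − 347.6)/7.295 = 1.974; ½·erfc(1.974) = 0.002622.
C = 543 × 0.002622 = 1.42 mg/L.

1.42 mg/L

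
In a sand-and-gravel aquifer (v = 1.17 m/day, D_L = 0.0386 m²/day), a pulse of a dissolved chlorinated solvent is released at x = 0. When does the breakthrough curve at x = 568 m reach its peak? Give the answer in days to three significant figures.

485 days

For the 1D instantaneous-source solution, setting ∂C/∂t = 0 at fixed x gives v²t² + 2Dt − x² = 0, so t = (√(D² + v²x²) − D)/v².
√(D² + v²x²) = √(0.0386² + 1.17² × 568²) = 664.6; v² = 1.3689.
t = (664.6 − 0.0386)/1.3689 = 485 days (vs. the pure-advection estimate x/v = 485 d).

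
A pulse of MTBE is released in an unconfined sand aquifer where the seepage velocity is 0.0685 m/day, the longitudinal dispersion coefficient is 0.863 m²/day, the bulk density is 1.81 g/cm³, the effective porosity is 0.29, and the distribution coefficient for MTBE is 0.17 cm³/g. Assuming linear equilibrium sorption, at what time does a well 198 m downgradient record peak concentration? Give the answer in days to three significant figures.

Retardation factor R = 1 + ρ_b·K_d/n = 1 + 1.81 × 0.17/0.29 = 2.061.
Sorption retards both mechanisms: v_R = v/R = 0.03324 m/day, D_R = D/R = 0.4187 m²/day.
Peak time from v_R²t² + 2D_R t − x² = 0: t = (√(D_R² + v_R²x²) − D_R)/v_R².
√(D_R² + v_R²x²) = √(0.4187² + 0.03324² × 198²) = 6.595; v_R² = 0.001105.
t = (6.595 − 0.4187)/0.001105 = 5590 days.

5590 days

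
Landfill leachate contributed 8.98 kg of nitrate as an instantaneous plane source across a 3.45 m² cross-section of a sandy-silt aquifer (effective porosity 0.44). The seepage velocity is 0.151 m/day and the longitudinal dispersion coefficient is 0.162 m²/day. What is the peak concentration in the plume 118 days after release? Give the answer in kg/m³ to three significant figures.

The peak of an instantaneous 1D plume sits at x = vt; there the Gaussian factor is 1 and C_max = M/(n_e·A·√(4πDt)), where n_e·A is the pore area the mass is dissolved in.
√(4πDt) = √(4π × 0.162 × 118) = 15.50 m, so C_max = 8.98/(0.44 × 3.45 × 15.50) = 0.382 kg/m³.

0.382 kg/m³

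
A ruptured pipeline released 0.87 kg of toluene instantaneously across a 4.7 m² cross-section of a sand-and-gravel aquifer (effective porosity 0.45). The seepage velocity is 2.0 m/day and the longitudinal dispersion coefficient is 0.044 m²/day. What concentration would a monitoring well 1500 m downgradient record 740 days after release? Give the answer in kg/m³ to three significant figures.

For an instantaneous plane source, C(x,t) = M/(n_e·A·√(4πDt)) · exp(−(x−vt)²/(4Dt)), with n_e·A the pore (flow) area.
Plume center vt = 2.0 × 740 = 1480 m, so the well at 1500 m is 20 m downgradient of the peak.
√(4πDt) = 20.23 m, giving peak height M/(n_e·A·√(4πDt)) = 0.87/(0.45 × 4.7 × 20.23) = 0.02033 kg/m³.
(x−vt)²/(4Dt) = (20)²/(4 × 0.044 × 740) = 3.071; exp(−3.071) = 0.04637.
C = 0.02033 × 0.04637 = 0.000943 kg/m³.

0.000943 kg/m³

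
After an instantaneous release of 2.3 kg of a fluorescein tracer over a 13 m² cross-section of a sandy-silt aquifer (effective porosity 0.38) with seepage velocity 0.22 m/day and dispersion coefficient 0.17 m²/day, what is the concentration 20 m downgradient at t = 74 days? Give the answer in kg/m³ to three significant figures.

For an instantaneous plane source, C(x,t) = M/(n_e·A·√(4πDt)) · exp(−(x−vt)²/(4Dt)), with n_e·A the pore (flow) area.
Plume center vt = 0.22 × 74 = 16.28 m, so the well at 20 m is 3.72 m downgradient of the peak.
√(4πDt) = 12.57 m, giving peak height M/(n_e·A·√(4πDt)) = 2.3/(0.38 × 13 × 12.57) = 0.03704 kg/m³.
(x−vt)²/(4Dt) = (3.72)²/(4 × 0.17 × 74) = 0.2750; exp(−0.2750) = 0.7596.
C = 0.03704 × 0.7596 = 0.0281 kg/m³.

0.0281 kg/m³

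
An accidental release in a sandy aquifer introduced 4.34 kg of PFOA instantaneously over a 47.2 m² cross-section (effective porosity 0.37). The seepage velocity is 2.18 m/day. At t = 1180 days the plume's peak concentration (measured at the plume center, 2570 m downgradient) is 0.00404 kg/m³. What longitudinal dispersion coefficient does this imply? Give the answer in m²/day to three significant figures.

At the plume center C_max = M/(n_e·A·√(4πDt)), so D = M²/(4πt·(n_e·A·C_max)²).
n_e·A·C_max = 0.37 × 47.2 × 0.00404 = 0.07055 kg/m.
D = 4.34²/(4π × 1180 × 0.07055²) = 0.255 m²/day.

0.255 m²/day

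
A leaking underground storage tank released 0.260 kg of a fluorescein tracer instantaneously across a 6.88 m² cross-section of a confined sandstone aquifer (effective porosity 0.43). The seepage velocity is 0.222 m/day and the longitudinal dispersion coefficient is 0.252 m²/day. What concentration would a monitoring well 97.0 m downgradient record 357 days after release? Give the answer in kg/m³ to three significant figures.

0.00109 kg/m³

For an instantaneous plane source, C(x,t) = M/(n_e·A·√(4πDt)) · exp(−(x−vt)²/(4Dt)), with n_e·A the pore (flow) area.
Plume center vt = 0.222 × 357 = 79.254 m, so the well at 97.0 m is 17.746 m downgradient of the peak.
√(4πDt) = 33.62 m, giving peak height M/(n_e·A·√(4πDt)) = 0.260/(0.43 × 6.88 × 33.62) = 0.002614 kg/m³.
(x−vt)²/(4Dt) = (17.746)²/(4 × 0.252 × 357) = 0.8751; exp(−0.8751) = 0.4168.
C = 0.002614 × 0.4168 = 0.00109 kg/m³.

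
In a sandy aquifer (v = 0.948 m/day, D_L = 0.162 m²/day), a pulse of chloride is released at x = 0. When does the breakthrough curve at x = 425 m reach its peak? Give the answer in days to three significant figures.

448 days

For the 1D instantaneous-source solution, setting ∂C/∂t = 0 at fixed x gives v²t² + 2Dt − x² = 0, so t = (√(D² + v²x²) − D)/v².
√(D² + v²x²) = √(0.162² + 0.948² × 425²) = 402.9; v² = 0.898704.
t = (402.9 − 0.162)/0.898704 = 448 days (vs. the pure-advection estimate x/v = 448 d).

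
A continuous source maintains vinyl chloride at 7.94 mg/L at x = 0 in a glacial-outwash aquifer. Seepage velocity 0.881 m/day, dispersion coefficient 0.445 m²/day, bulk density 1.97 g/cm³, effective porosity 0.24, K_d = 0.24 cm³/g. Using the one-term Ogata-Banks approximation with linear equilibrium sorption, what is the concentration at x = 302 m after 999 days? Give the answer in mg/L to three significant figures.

Retardation factor R = 1 + ρ_b·K_d/n = 1 + 1.97 × 0.24/0.24 = 2.970.
Sorption retards both mechanisms: v_R = v/R = 0.2966 m/day, D_R = D/R = 0.1498 m²/day.
v_R·t = 0.2966 × 999 = 296.3034 m; 2√(D_R t) = 24.47 m; argument = (302 − 296.3034)/24.47 = 0.2328.
C = C₀ × ½·erfc(0.2328) = 7.94 × 0.3710 = 2.95 mg/L.

2.95 mg/L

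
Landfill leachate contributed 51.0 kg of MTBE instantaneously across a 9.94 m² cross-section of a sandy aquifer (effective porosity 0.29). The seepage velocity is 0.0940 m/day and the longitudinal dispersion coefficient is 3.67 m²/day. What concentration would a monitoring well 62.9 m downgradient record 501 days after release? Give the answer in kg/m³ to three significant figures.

0.113 kg/m³

For an instantaneous plane source, C(x,t) = M/(n_e·A·√(4πDt)) · exp(−(x−vt)²/(4Dt)), with n_e·A the pore (flow) area.
Plume center vt = 0.0940 × 501 = 47.094 m, so the well at 62.9 m is 15.806 m downgradient of the peak.
√(4πDt) = 152.0 m, giving peak height M/(n_e·A·√(4πDt)) = 51.0/(0.29 × 9.94 × 152.0) = 0.1164 kg/m³.
(x−vt)²/(4Dt) = (15.806)²/(4 × 3.67 × 501) = 0.03397; exp(−0.03397) = 0.9666.
C = 0.1164 × 0.9666 = 0.113 kg/m³.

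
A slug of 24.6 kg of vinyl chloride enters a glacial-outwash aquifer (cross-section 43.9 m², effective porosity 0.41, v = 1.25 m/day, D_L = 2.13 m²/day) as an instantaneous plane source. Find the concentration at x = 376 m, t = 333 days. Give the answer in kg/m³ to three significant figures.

0.00818 kg/m³

For an instantaneous plane source, C(x,t) = M/(n_e·A·√(4πDt)) · exp(−(x−vt)²/(4Dt)), with n_e·A the pore (flow) area.
Plume center vt = 1.25 × 333 = 416.25 m, so the well at 376 m is 40.25 m upgradient of the peak.
√(4πDt) = 94.41 m, giving peak height M/(n_e·A·√(4πDt)) = 24.6/(0.41 × 43.9 × 94.41) = 0.01448 kg/m³.
(x−vt)²/(4Dt) = (-40.25)²/(4 × 2.13 × 333) = 0.5710; exp(−0.5710) = 0.5650.
C = 0.01448 × 0.5650 = 0.00818 kg/m³.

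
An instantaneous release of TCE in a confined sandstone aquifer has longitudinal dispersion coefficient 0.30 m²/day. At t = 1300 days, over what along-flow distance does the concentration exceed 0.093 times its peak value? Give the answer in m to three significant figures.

122 m

The plume is Gaussian with σ = √(2Dt) = √(2 × 0.30 × 1300) = 27.93 m.
C/C_peak = exp(−Δx²/(2σ²)) = 0.093 ⇒ Δx = σ·√(−2 ln 0.093) = 27.93 × 2.180 = 60.89 m.
Width = 2Δx = 122 m.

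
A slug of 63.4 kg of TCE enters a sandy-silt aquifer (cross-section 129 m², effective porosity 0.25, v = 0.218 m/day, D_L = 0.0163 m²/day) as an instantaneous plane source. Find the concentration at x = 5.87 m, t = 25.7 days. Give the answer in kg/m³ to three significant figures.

For an instantaneous plane source, C(x,t) = M/(n_e·A·√(4πDt)) · exp(−(x−vt)²/(4Dt)), with n_e·A the pore (flow) area.
Plume center vt = 0.218 × 25.7 = 5.6026 m, so the well at 5.87 m is 0.2674 m downgradient of the peak.
√(4πDt) = 2.294 m, giving peak height M/(n_e·A·√(4πDt)) = 63.4/(0.25 × 129 × 2.294) = 0.8570 kg/m³.
(x−vt)²/(4Dt) = (0.2674)²/(4 × 0.0163 × 25.7) = 0.04267; exp(−0.04267) = 0.9582.
C = 0.8570 × 0.9582 = 0.821 kg/m³.

0.821 kg/m³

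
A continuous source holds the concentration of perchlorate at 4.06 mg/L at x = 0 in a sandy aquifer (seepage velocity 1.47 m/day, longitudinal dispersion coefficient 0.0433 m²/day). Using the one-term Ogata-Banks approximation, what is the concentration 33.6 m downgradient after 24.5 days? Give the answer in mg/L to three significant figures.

3.86 mg/L

For a continuous step input, C/C₀ ≈ ½·erfc((x−vt)/(2√(Dt))).
vt = 1.47 × 24.5 = 36.015 m and 2√(Dt) = 2√(0.0433 × 24.5) = 2.060 m.
Argument (x−vt)/(2√(Dt)) = (33.6 − 36.015)/2.060 = -1.172; ½·erfc(-1.172) = 0.9513.
C = 4.06 × 0.9513 = 3.86 mg/L.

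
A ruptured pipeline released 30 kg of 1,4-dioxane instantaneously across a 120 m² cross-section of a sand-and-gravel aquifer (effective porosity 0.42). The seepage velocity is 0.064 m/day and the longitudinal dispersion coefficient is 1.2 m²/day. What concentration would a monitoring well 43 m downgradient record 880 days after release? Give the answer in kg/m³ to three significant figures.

0.00495 kg/m³

For an instantaneous plane source, C(x,t) = M/(n_e·A·√(4πDt)) · exp(−(x−vt)²/(4Dt)), with n_e·A the pore (flow) area.
Plume center vt = 0.064 × 880 = 56.32 m, so the well at 43 m is 13.32 m upgradient of the peak.
√(4πDt) = 115.2 m, giving peak height M/(n_e·A·√(4πDt)) = 30/(0.42 × 120 × 115.2) = 0.005167 kg/m³.
(x−vt)²/(4Dt) = (-13.32)²/(4 × 1.2 × 880) = 0.04200; exp(−0.04200) = 0.9589.
C = 0.005167 × 0.9589 = 0.00495 kg/m³.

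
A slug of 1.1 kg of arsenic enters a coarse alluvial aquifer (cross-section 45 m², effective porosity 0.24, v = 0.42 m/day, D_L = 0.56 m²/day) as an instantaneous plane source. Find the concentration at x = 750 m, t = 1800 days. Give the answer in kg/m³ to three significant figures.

For an instantaneous plane source, C(x,t) = M/(n_e·A·√(4πDt)) · exp(−(x−vt)²/(4Dt)), with n_e·A the pore (flow) area.
Plume center vt = 0.42 × 1800 = 756 m, so the well at 750 m is 6 m upgradient of the peak.
√(4πDt) = 112.5 m, giving peak height M/(n_e·A·√(4πDt)) = 1.1/(0.24 × 45 × 112.5) = 0.0009053 kg/m³.
(x−vt)²/(4Dt) = (-6)²/(4 × 0.56 × 1800) = 0.008929; exp(−0.008929) = 0.9911.
C = 0.0009053 × 0.9911 = 0.000897 kg/m³.

0.000897 kg/m³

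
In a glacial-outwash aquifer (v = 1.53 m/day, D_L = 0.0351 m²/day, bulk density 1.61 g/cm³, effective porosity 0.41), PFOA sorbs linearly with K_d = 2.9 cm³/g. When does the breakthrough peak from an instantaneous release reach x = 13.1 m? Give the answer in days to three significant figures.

106 days

Retardation factor R = 1 + ρ_b·K_d/n = 1 + 1.61 × 2.9/0.41 = 12.39.
Sorption retards both mechanisms: v_R = v/R = 0.1235 m/day, D_R = D/R = 0.002833 m²/day.
Peak time from v_R²t² + 2D_R t − x² = 0: t = (√(D_R² + v_R²x²) − D_R)/v_R².
√(D_R² + v_R²x²) = √(0.002833² + 0.1235² × 13.1²) = 1.618; v_R² = 0.01525.
t = (1.618 − 0.002833)/0.01525 = 106 days.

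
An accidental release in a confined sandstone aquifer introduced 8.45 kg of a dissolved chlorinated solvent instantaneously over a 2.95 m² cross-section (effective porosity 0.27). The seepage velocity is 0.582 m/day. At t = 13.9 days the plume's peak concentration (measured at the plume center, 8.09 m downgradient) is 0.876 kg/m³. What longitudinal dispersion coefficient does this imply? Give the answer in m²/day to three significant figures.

At the plume center C_max = M/(n_e·A·√(4πDt)), so D = M²/(4πt·(n_e·A·C_max)²).
n_e·A·C_max = 0.27 × 2.95 × 0.876 = 0.6977 kg/m.
D = 8.45²/(4π × 13.9 × 0.6977²) = 0.840 m²/day.

0.840 m²/day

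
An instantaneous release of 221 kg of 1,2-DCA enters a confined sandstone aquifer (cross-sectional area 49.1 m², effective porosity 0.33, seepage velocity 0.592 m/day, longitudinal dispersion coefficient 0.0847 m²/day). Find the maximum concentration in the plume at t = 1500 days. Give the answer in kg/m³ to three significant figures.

0.341 kg/m³

The peak of an instantaneous 1D plume sits at x = vt; there the Gaussian factor is 1 and C_max = M/(n_e·A·√(4πDt)), where n_e·A is the pore area the mass is dissolved in.
√(4πDt) = √(4π × 0.0847 × 1500) = 39.96 m, so C_max = 221/(0.33 × 49.1 × 39.96) = 0.341 kg/m³.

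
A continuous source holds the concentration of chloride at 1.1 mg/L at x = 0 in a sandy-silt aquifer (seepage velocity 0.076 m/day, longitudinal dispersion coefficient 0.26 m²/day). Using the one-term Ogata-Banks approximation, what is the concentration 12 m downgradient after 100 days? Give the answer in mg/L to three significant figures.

0.298 mg/L

For a continuous step input, C/C₀ ≈ ½·erfc((x−vt)/(2√(Dt))).
vt = 0.076 × 100 = 7.6 m and 2√(Dt) = 2√(0.26 × 100) = 10.20 m.
Argument (x−vt)/(2√(Dt)) = (12 − 7.6)/10.20 = 0.4314; ½·erfc(0.4314) = 0.2709.
C = 1.1 × 0.2709 = 0.298 mg/L.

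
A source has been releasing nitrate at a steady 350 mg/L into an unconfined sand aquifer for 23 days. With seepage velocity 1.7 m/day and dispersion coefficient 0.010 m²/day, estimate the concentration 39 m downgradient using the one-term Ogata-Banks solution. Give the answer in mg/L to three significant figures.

196 mg/L

For a continuous step input, C/C₀ ≈ ½·erfc((x−vt)/(2√(Dt))).
vt = 1.7 × 23 = 39.1 m and 2√(Dt) = 2√(0.010 × 23) = 0.9592 m.
Argument (x−vt)/(2√(Dt)) = (39 − 39.1)/0.9592 = -0.1043; ½·erfc(-0.1043) = 0.5586.
C = 350 × 0.5586 = 196 mg/L.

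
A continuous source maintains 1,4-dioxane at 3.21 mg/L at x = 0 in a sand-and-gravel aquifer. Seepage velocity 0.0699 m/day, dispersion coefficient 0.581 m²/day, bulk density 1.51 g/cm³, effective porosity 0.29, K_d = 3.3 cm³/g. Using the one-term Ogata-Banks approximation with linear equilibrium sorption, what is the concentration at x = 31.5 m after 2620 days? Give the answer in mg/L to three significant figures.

Retardation factor R = 1 + ρ_b·K_d/n = 1 + 1.51 × 3.3/0.29 = 18.18.
Sorption retards both mechanisms: v_R = v/R = 0.003845 m/day, D_R = D/R = 0.03196 m²/day.
v_R·t = 0.003845 × 2620 = 10.0739 m; 2√(D_R t) = 18.30 m; argument = (31.5 − 10.0739)/18.30 = 1.171.
C = C₀ × ½·erfc(1.171) = 3.21 × 0.04886 = 0.157 mg/L.

0.157 mg/L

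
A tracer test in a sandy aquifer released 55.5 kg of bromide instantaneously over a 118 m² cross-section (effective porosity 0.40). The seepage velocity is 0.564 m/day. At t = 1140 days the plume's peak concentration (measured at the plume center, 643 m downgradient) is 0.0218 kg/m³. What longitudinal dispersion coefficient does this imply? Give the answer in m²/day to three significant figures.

At the plume center C_max = M/(n_e·A·√(4πDt)), so D = M²/(4πt·(n_e·A·C_max)²).
n_e·A·C_max = 0.40 × 118 × 0.0218 = 1.029 kg/m.
D = 55.5²/(4π × 1140 × 1.029²) = 0.203 m²/day.

0.203 m²/day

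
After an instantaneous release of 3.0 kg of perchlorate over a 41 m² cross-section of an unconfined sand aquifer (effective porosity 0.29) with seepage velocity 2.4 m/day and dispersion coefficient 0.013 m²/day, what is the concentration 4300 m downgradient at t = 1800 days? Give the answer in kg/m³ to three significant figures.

For an instantaneous plane source, C(x,t) = M/(n_e·A·√(4πDt)) · exp(−(x−vt)²/(4Dt)), with n_e·A the pore (flow) area.
Plume center vt = 2.4 × 1800 = 4320 m, so the well at 4300 m is 20 m upgradient of the peak.
√(4πDt) = 17.15 m, giving peak height M/(n_e·A·√(4πDt)) = 3.0/(0.29 × 41 × 17.15) = 0.01471 kg/m³.
(x−vt)²/(4Dt) = (-20)²/(4 × 0.013 × 1800) = 4.274; exp(−4.274) = 0.01393.
C = 0.01471 × 0.01393 = 0.000205 kg/m³.

0.000205 kg/m³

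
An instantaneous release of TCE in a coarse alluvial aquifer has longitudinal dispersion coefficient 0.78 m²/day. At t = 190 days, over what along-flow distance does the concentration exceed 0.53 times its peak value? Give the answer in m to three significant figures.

38.8 m

The plume is Gaussian with σ = √(2Dt) = √(2 × 0.78 × 190) = 17.22 m.
C/C_peak = exp(−Δx²/(2σ²)) = 0.53 ⇒ Δx = σ·√(−2 ln 0.53) = 17.22 × 1.127 = 19.41 m.
Width = 2Δx = 38.8 m.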